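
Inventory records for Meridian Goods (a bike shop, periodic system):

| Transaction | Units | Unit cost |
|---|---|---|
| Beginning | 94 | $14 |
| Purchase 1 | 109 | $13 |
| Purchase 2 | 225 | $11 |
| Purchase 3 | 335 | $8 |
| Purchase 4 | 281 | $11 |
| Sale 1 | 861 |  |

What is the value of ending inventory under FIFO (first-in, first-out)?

Sale 1 (861) [FIFO — oldest first]: 94 @ $14 + 109 @ $13 + 225 @ $11 + 335 @ $8 + 98 @ $11 = $8,966
Ending inventory: 183 @ $11 = $2,013
Check: goods available $10,979 = COGS $8,966 + ending $2,013

Ending inventory = $2,013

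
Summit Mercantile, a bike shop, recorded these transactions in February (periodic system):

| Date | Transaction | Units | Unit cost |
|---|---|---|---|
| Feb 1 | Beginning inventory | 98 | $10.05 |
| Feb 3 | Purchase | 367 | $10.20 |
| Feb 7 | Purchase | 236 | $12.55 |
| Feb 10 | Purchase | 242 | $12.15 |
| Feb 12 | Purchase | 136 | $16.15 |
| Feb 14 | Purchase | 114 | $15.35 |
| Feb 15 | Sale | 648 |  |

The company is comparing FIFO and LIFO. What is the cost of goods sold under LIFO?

FIFO COGS: 98 @ $10.05 + 367 @ $10.20 + 183 @ $12.55 = $7,024.95
LIFO COGS: 114 @ $15.35 + 136 @ $16.15 + 242 @ $12.15 + 156 @ $12.55 = $8,844.40

COGS = $8,844.40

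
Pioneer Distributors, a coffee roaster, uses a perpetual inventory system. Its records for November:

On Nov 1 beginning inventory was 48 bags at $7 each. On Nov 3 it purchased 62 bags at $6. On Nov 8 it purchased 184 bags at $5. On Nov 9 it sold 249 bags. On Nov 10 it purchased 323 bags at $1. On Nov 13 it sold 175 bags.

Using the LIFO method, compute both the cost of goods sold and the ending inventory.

Nov 9, 249 sold [LIFO — newest first]: 184 @ $5 + 62 @ $6 + 3 @ $7 = $1,313
Nov 13, 175 sold [LIFO — newest first]: 175 @ $1 = $175
Total COGS = $1,313 + $175 = $1,488
Ending inventory: 45 @ $7 + 148 @ $1 = $463

COGS = $1,488; ending inventory = $463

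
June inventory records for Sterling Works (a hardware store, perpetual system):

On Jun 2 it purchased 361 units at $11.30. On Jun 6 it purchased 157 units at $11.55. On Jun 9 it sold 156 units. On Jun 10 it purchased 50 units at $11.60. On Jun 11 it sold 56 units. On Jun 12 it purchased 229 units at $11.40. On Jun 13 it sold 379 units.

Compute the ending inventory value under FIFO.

Ending inventory = $2,348.40

Jun 9, 156 sold [FIFO — oldest first]: 156 @ $11.30 = $1,762.80
Jun 11, 56 sold [FIFO — oldest first]: 56 @ $11.30 = $632.80
Jun 13, 379 sold [FIFO — oldest first]: 149 @ $11.30 + 157 @ $11.55 + 50 @ $11.60 + 23 @ $11.40 = $4,339.25
Total COGS = $1,762.80 + $632.80 + $4,339.25 = $6,734.85
Ending inventory: 206 @ $11.40 = $2,348.40
Check: goods available $9,083.25 = COGS $6,734.85 + ending $2,348.40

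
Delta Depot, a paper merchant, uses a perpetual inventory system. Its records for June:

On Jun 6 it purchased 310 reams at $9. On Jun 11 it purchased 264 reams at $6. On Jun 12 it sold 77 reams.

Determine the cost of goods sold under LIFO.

COGS = $462

Jun 12, 77 sold [LIFO — newest first]: 77 @ $6 = $462
Ending inventory: 310 @ $9 + 187 @ $6 = $3,912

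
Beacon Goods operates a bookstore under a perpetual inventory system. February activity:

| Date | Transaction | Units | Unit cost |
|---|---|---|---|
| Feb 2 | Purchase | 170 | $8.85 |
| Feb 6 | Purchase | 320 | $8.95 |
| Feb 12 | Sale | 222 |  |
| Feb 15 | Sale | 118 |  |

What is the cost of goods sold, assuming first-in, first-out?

Feb 12, 222 sold [FIFO — oldest first]: 170 @ $8.85 + 52 @ $8.95 = $1,969.90
Feb 15, 118 sold [FIFO — oldest first]: 118 @ $8.95 = $1,056.10
Total COGS = $1,969.90 + $1,056.10 = $3,026.00
Ending inventory: 150 @ $8.95 = $1,342.50

COGS = $3,026.00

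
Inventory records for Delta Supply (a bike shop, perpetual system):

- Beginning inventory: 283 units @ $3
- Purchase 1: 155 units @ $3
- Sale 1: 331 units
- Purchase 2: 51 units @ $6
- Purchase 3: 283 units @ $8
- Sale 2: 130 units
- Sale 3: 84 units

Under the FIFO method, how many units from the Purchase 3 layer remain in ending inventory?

227

Sale 1 (331) [FIFO — oldest first]: 283 @ $3 + 48 @ $3 = $993
Sale 2 (130) [FIFO — oldest first]: 107 @ $3 + 23 @ $6 = $459
Sale 3 (84) [FIFO — oldest first]: 28 @ $6 + 56 @ $8 = $616
Total COGS = $993 + $459 + $616 = $2,068
Ending inventory: 227 @ $8 = $1,816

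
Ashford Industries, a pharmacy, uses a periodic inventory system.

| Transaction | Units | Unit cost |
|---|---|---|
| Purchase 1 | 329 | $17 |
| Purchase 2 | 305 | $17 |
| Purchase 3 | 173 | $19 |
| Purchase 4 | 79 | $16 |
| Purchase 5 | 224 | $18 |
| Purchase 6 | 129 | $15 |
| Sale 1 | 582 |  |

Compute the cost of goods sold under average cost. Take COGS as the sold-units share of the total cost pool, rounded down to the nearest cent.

COGS = $10,003.44

Sale 1, sell 582: 582/1239 × $21,296.00 → $10,003.44
Ending inventory (cost pool remaining) = $11,292.56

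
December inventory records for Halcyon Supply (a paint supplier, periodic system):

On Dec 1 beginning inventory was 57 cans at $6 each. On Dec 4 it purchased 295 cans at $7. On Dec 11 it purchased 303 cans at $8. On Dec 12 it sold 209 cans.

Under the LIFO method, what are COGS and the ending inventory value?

Dec 12, 209 sold [LIFO — newest first]: 209 @ $8 = $1,672
Ending inventory: 57 @ $6 + 295 @ $7 + 94 @ $8 = $3,159

COGS = $1,672; ending inventory = $3,159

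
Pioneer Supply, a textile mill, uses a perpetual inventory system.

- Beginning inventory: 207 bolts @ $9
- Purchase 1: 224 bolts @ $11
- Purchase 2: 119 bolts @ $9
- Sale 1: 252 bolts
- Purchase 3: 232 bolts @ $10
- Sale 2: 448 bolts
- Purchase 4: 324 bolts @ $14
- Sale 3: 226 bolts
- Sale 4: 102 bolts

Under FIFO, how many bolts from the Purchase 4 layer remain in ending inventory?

78

Sale 1 (252) [FIFO — oldest first]: 207 @ $9 + 45 @ $11 = $2,358
Sale 2 (448) [FIFO — oldest first]: 179 @ $11 + 119 @ $9 + 150 @ $10 = $4,540
Sale 3 (226) [FIFO — oldest first]: 82 @ $10 + 144 @ $14 = $2,836
Sale 4 (102) [FIFO — oldest first]: 102 @ $14 = $1,428
Total COGS = $2,358 + $4,540 + $2,836 + $1,428 = $11,162
Ending inventory: 78 @ $14 = $1,092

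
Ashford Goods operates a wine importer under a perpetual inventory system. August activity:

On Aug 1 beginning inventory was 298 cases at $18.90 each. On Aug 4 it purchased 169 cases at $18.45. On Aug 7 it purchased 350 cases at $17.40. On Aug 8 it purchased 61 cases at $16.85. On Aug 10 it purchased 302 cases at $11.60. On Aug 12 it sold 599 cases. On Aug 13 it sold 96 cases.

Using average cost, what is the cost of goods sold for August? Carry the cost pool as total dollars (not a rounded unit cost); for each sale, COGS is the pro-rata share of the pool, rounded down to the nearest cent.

After Aug 1: 298 on hand, pool $5,632.20 (≈ $18.9000 each)
After Aug 4: 467 on hand, pool $8,750.25 (≈ $18.7372 each)
After Aug 7: 817 on hand, pool $14,840.25 (≈ $18.1643 each)
After Aug 8: 878 on hand, pool $15,868.10 (≈ $18.0730 each)
After Aug 10: 1180 on hand, pool $19,371.30 (≈ $16.4164 each)
Aug 12, sell 599: 599/1180 × $19,371.30 → $9,833.39
Aug 13, sell 96: 96/581 × $9,537.91 → $1,575.97
Total COGS = $9,833.39 + $1,575.97 = $11,409.36
Ending inventory (cost pool remaining) = $7,961.94

COGS = $11,409.36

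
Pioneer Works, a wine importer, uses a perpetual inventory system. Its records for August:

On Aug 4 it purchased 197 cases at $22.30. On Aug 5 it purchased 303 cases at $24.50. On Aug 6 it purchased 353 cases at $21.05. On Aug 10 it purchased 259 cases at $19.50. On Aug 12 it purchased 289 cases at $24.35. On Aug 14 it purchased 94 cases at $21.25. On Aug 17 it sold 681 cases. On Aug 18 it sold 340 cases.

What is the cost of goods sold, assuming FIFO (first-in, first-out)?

Aug 17, 681 sold [FIFO — oldest first]: 197 @ $22.30 + 303 @ $24.50 + 181 @ $21.05 = $15,626.65
Aug 18, 340 sold [FIFO — oldest first]: 172 @ $21.05 + 168 @ $19.50 = $6,896.60
Total COGS = $15,626.65 + $6,896.60 = $22,523.25
Ending inventory: 91 @ $19.50 + 289 @ $24.35 + 94 @ $21.25 = $10,809.15

COGS = $22,523.25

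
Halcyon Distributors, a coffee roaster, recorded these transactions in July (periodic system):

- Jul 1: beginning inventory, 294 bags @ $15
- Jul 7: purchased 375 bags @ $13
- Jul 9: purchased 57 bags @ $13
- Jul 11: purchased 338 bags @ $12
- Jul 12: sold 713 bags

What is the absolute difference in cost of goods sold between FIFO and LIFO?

FIFO COGS: 294 @ $15 + 375 @ $13 + 44 @ $13 = $9,857
LIFO COGS: 338 @ $12 + 57 @ $13 + 318 @ $13 = $8,931
Difference = |$9,857 − $8,931| = $926

$926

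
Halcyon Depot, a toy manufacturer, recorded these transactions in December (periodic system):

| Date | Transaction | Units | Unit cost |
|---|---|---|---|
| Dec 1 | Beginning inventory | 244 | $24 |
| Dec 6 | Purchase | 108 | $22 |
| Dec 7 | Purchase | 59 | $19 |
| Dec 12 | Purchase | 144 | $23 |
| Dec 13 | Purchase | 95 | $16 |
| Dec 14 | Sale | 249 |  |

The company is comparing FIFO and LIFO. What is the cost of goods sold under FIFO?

COGS = $5,966

FIFO COGS: 244 @ $24 + 5 @ $22 = $5,966
LIFO COGS: 95 @ $16 + 144 @ $23 + 10 @ $19 = $5,022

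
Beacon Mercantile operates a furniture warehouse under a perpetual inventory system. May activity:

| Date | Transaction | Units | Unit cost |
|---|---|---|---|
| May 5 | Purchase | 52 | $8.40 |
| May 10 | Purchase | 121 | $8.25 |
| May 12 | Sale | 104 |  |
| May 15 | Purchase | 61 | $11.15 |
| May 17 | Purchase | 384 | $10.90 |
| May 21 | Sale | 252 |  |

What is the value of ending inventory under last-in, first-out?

May 12, 104 sold [LIFO — newest first]: 104 @ $8.25 = $858.00
May 21, 252 sold [LIFO — newest first]: 252 @ $10.90 = $2,746.80
Total COGS = $858.00 + $2,746.80 = $3,604.80
Ending inventory: 52 @ $8.40 + 17 @ $8.25 + 61 @ $11.15 + 132 @ $10.90 = $2,696.00

Ending inventory = $2,696.00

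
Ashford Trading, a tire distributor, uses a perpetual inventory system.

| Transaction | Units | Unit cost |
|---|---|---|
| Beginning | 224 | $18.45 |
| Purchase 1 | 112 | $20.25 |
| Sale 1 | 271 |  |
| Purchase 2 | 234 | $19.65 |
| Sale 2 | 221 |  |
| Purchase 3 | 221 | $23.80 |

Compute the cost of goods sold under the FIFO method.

Sale 1 (271) [FIFO — oldest first]: 224 @ $18.45 + 47 @ $20.25 = $5,084.55
Sale 2 (221) [FIFO — oldest first]: 65 @ $20.25 + 156 @ $19.65 = $4,381.65
Total COGS = $5,084.55 + $4,381.65 = $9,466.20
Ending inventory: 78 @ $19.65 + 221 @ $23.80 = $6,792.50
Check: goods available $16,258.70 = COGS $9,466.20 + ending $6,792.50

COGS = $9,466.20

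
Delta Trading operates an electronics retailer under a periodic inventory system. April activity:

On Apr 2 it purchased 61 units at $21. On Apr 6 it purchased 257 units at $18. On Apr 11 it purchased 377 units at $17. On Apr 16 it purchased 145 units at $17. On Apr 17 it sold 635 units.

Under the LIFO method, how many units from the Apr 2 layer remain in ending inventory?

61

Apr 17, 635 sold [LIFO — newest first]: 145 @ $17 + 377 @ $17 + 113 @ $18 = $10,908
Ending inventory: 61 @ $21 + 144 @ $18 = $3,873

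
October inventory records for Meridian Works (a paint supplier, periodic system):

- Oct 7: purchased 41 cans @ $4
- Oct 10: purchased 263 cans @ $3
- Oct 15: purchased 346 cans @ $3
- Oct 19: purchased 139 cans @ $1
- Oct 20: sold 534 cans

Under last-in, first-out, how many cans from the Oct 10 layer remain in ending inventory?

Oct 20, 534 sold [LIFO — newest first]: 139 @ $1 + 346 @ $3 + 49 @ $3 = $1,324
Ending inventory: 41 @ $4 + 214 @ $3 = $806

214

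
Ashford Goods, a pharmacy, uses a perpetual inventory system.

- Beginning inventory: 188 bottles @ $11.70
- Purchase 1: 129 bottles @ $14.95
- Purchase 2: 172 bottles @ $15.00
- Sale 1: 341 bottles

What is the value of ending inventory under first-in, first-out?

Ending inventory = $2,220.00

Sale 1 (341) [FIFO — oldest first]: 188 @ $11.70 + 129 @ $14.95 + 24 @ $15.00 = $4,488.15
Ending inventory: 148 @ $15.00 = $2,220.00
Check: goods available $6,708.15 = COGS $4,488.15 + ending $2,220.00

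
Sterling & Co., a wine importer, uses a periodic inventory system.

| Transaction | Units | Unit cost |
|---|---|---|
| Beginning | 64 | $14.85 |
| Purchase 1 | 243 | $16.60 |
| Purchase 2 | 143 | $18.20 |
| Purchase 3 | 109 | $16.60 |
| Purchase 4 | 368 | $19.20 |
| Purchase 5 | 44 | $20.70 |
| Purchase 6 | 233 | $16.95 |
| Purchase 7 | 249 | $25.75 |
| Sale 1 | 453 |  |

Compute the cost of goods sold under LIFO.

Sale 1 (453) [LIFO — newest first]: 249 @ $25.75 + 204 @ $16.95 = $9,869.55
Ending inventory: 64 @ $14.85 + 243 @ $16.60 + 143 @ $18.20 + 109 @ $16.60 + 368 @ $19.20 + 44 @ $20.70 + 29 @ $16.95 = $17,864.15
Check: goods available $27,733.70 = COGS $9,869.55 + ending $17,864.15

COGS = $9,869.55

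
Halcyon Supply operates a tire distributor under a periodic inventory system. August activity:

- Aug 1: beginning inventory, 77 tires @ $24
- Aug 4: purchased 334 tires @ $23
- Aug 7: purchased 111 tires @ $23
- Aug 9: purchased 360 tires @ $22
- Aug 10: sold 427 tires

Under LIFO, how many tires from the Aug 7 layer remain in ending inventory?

Aug 10, 427 sold [LIFO — newest first]: 360 @ $22 + 67 @ $23 = $9,461
Ending inventory: 77 @ $24 + 334 @ $23 + 44 @ $23 = $10,542
Check: goods available $20,003 = COGS $9,461 + ending $10,542

44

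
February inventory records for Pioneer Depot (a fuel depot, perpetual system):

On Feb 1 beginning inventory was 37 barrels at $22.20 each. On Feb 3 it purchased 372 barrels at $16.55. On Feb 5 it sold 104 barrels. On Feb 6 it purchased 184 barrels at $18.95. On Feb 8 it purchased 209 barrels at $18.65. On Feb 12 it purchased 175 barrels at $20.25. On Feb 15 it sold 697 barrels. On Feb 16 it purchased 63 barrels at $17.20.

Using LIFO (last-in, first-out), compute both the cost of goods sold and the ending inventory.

COGS = $14,784.55; ending inventory = $4,205.45

Feb 5, 104 sold [LIFO — newest first]: 104 @ $16.55 = $1,721.20
Feb 15, 697 sold [LIFO — newest first]: 175 @ $20.25 + 209 @ $18.65 + 184 @ $18.95 + 129 @ $16.55 = $13,063.35
Total COGS = $1,721.20 + $13,063.35 = $14,784.55
Ending inventory: 37 @ $22.20 + 139 @ $16.55 + 63 @ $17.20 = $4,205.45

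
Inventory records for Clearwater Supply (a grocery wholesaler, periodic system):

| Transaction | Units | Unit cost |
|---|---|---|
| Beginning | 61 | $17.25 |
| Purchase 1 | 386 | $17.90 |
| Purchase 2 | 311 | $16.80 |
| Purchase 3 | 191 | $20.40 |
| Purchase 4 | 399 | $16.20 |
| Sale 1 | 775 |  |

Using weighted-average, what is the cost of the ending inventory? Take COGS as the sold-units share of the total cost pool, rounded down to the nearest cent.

Sale 1, sell 775: 775/1348 × $23,546.65 → $13,537.57
Ending inventory (cost pool remaining) = $10,009.08
Check: goods available $23,546.65 = COGS $13,537.57 + ending $10,009.08

Ending inventory = $10,009.08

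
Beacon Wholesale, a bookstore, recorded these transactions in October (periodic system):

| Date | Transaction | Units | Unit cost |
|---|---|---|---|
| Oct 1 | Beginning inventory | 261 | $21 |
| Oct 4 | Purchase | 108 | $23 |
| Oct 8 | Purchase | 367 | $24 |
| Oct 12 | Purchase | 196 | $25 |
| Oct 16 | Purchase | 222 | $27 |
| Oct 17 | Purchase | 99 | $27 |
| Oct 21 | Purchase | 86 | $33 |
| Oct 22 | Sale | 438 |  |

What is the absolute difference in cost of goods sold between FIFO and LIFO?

FIFO COGS: 261 @ $21 + 108 @ $23 + 69 @ $24 = $9,621
LIFO COGS: 86 @ $33 + 99 @ $27 + 222 @ $27 + 31 @ $25 = $12,280
Difference = |$9,621 − $12,280| = $2,659

$2,659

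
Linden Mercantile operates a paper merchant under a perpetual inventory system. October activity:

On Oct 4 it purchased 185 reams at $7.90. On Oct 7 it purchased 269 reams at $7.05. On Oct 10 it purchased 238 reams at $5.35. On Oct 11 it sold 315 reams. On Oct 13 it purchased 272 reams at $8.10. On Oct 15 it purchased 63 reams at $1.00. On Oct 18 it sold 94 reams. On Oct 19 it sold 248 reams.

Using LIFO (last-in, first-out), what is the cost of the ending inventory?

Oct 11, 315 sold [LIFO — newest first]: 238 @ $5.35 + 77 @ $7.05 = $1,816.15
Oct 18, 94 sold [LIFO — newest first]: 63 @ $1.00 + 31 @ $8.10 = $314.10
Oct 19, 248 sold [LIFO — newest first]: 241 @ $8.10 + 7 @ $7.05 = $2,001.45
Total COGS = $1,816.15 + $314.10 + $2,001.45 = $4,131.70
Ending inventory: 185 @ $7.90 + 185 @ $7.05 = $2,765.75
Check: goods available $6,897.45 = COGS $4,131.70 + ending $2,765.75

Ending inventory = $2,765.75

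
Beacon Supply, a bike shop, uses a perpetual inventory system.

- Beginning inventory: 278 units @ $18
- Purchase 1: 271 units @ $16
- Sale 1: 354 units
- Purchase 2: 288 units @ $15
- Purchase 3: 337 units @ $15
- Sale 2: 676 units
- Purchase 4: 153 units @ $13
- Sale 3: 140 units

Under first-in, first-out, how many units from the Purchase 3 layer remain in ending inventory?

Sale 1 (354) [FIFO — oldest first]: 278 @ $18 + 76 @ $16 = $6,220
Sale 2 (676) [FIFO — oldest first]: 195 @ $16 + 288 @ $15 + 193 @ $15 = $10,335
Sale 3 (140) [FIFO — oldest first]: 140 @ $15 = $2,100
Total COGS = $6,220 + $10,335 + $2,100 = $18,655
Ending inventory: 4 @ $15 + 153 @ $13 = $2,049

4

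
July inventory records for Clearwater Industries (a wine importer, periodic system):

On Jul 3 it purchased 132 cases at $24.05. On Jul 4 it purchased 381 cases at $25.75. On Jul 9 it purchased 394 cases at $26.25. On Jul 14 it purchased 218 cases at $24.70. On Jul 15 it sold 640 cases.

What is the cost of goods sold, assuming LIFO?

COGS = $16,448.10

Jul 15, 640 sold [LIFO — newest first]: 218 @ $24.70 + 394 @ $26.25 + 28 @ $25.75 = $16,448.10
Ending inventory: 132 @ $24.05 + 353 @ $25.75 = $12,264.35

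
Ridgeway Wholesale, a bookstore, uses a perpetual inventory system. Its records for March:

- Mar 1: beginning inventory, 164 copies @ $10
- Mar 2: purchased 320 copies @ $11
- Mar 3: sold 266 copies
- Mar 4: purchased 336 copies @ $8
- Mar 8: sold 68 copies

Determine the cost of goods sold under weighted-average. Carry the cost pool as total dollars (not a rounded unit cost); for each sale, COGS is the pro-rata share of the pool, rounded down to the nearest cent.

COGS = $3,451.06

After Mar 1: 164 on hand, pool $1,640.00 (≈ $10.0000 each)
After Mar 2: 484 on hand, pool $5,160.00 (≈ $10.6612 each)
Mar 3, sell 266: 266/484 × $5,160.00 → $2,835.86
After Mar 4: 554 on hand, pool $5,012.14 (≈ $9.0472 each)
Mar 8, sell 68: 68/554 × $5,012.14 → $615.20
Total COGS = $2,835.86 + $615.20 = $3,451.06
Ending inventory (cost pool remaining) = $4,396.94
Check: goods available $7,848.00 = COGS $3,451.06 + ending $4,396.94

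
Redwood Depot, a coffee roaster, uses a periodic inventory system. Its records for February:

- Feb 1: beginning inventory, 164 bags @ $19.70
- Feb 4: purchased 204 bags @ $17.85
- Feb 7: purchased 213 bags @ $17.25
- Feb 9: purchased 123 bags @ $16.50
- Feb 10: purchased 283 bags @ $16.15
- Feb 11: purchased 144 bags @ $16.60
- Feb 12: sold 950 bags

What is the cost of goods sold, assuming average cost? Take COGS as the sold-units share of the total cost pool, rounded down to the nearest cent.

COGS = $16,410.22

Feb 12, sell 950: 950/1131 × $19,536.80 → $16,410.22
Ending inventory (cost pool remaining) = $3,126.58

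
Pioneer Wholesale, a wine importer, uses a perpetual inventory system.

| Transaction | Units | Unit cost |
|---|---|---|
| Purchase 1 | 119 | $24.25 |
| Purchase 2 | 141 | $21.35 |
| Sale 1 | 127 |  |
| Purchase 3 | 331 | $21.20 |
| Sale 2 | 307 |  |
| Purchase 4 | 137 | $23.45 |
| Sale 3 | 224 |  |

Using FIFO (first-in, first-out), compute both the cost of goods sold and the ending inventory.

Sale 1 (127) [FIFO — oldest first]: 119 @ $24.25 + 8 @ $21.35 = $3,056.55
Sale 2 (307) [FIFO — oldest first]: 133 @ $21.35 + 174 @ $21.20 = $6,528.35
Sale 3 (224) [FIFO — oldest first]: 157 @ $21.20 + 67 @ $23.45 = $4,899.55
Total COGS = $3,056.55 + $6,528.35 + $4,899.55 = $14,484.45
Ending inventory: 70 @ $23.45 = $1,641.50

COGS = $14,484.45; ending inventory = $1,641.50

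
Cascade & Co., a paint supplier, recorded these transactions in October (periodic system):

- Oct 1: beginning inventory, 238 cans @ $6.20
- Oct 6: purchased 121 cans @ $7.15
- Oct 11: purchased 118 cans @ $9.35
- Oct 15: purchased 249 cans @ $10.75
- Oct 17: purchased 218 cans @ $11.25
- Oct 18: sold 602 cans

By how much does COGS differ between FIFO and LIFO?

FIFO COGS: 238 @ $6.20 + 121 @ $7.15 + 118 @ $9.35 + 125 @ $10.75 = $4,787.80
LIFO COGS: 218 @ $11.25 + 249 @ $10.75 + 118 @ $9.35 + 17 @ $7.15 = $6,354.10
Difference = |$4,787.80 − $6,354.10| = $1,566.30

$1,566.30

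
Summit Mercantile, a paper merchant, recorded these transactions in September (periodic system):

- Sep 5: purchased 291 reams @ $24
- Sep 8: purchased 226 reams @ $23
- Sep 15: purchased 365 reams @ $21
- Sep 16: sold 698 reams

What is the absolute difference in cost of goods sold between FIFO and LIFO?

$552

FIFO COGS: 291 @ $24 + 226 @ $23 + 181 @ $21 = $15,983
LIFO COGS: 365 @ $21 + 226 @ $23 + 107 @ $24 = $15,431
Difference = |$15,983 − $15,431| = $552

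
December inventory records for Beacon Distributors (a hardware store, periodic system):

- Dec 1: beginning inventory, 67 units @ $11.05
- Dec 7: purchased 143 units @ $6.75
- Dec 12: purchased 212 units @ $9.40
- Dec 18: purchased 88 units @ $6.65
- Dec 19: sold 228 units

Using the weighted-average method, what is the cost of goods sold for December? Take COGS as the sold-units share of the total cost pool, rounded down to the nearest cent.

Dec 19, sell 228: 228/510 × $4,283.60 → $1,915.02
Ending inventory (cost pool remaining) = $2,368.58

COGS = $1,915.02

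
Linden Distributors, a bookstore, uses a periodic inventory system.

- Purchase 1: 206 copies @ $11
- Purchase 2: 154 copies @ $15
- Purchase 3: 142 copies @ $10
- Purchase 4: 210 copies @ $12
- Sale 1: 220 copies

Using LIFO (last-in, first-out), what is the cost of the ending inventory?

Sale 1 (220) [LIFO — newest first]: 210 @ $12 + 10 @ $10 = $2,620
Ending inventory: 206 @ $11 + 154 @ $15 + 132 @ $10 = $5,896

Ending inventory = $5,896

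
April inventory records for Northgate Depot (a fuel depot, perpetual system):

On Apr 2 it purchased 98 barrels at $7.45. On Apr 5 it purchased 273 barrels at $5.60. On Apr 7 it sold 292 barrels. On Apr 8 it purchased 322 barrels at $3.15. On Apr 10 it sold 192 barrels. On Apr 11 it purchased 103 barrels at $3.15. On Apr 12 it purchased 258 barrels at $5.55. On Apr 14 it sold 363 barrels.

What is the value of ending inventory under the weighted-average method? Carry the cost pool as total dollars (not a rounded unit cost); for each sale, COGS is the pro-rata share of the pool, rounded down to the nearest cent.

Ending inventory = $920.87

After Apr 2: 98 on hand, pool $730.10 (≈ $7.4500 each)
After Apr 5: 371 on hand, pool $2,258.90 (≈ $6.0887 each)
Apr 7, sell 292: 292/371 × $2,258.90 → $1,777.89
After Apr 8: 401 on hand, pool $1,495.31 (≈ $3.7290 each)
Apr 10, sell 192: 192/401 × $1,495.31 → $715.95
After Apr 11: 312 on hand, pool $1,103.81 (≈ $3.5379 each)
After Apr 12: 570 on hand, pool $2,535.71 (≈ $4.4486 each)
Apr 14, sell 363: 363/570 × $2,535.71 → $1,614.84
Total COGS = $1,777.89 + $715.95 + $1,614.84 = $4,108.68
Ending inventory (cost pool remaining) = $920.87
Check: goods available $5,029.55 = COGS $4,108.68 + ending $920.87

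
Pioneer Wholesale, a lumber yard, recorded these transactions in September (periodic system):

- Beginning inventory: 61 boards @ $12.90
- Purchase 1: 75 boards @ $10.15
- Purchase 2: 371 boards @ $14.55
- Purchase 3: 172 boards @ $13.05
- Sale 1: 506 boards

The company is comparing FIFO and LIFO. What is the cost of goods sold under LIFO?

FIFO COGS: 61 @ $12.90 + 75 @ $10.15 + 370 @ $14.55 = $6,931.65
LIFO COGS: 172 @ $13.05 + 334 @ $14.55 = $7,104.30

COGS = $7,104.30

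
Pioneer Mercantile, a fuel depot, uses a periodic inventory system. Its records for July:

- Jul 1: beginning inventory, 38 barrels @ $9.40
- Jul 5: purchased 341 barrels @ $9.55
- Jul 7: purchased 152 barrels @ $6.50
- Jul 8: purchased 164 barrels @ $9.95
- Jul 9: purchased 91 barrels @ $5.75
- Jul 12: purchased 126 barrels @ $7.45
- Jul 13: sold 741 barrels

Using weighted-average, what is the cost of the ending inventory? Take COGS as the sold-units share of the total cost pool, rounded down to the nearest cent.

Ending inventory = $1,442.91

Jul 13, sell 741: 741/912 × $7,695.50 → $6,252.59
Ending inventory (cost pool remaining) = $1,442.91
Check: goods available $7,695.50 = COGS $6,252.59 + ending $1,442.91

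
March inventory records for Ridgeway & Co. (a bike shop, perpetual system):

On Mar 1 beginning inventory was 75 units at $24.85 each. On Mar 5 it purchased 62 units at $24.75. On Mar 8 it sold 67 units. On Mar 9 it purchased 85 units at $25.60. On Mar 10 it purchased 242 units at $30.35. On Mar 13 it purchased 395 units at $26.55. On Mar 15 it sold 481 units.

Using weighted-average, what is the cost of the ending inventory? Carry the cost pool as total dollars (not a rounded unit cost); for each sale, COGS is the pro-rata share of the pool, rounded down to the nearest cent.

After Mar 1: 75 on hand, pool $1,863.75 (≈ $24.8500 each)
After Mar 5: 137 on hand, pool $3,398.25 (≈ $24.8047 each)
Mar 8, sell 67: 67/137 × $3,398.25 → $1,661.91
After Mar 9: 155 on hand, pool $3,912.34 (≈ $25.2409 each)
After Mar 10: 397 on hand, pool $11,257.04 (≈ $28.3553 each)
After Mar 13: 792 on hand, pool $21,744.29 (≈ $27.4549 each)
Mar 15, sell 481: 481/792 × $21,744.29 → $13,205.81
Total COGS = $1,661.91 + $13,205.81 = $14,867.72
Ending inventory (cost pool remaining) = $8,538.48

Ending inventory = $8,538.48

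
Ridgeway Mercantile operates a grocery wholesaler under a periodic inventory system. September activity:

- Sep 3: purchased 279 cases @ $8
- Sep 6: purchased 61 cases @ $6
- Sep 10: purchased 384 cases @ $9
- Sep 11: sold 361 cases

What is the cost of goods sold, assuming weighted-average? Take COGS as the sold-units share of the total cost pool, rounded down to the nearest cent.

COGS = $3,018.63

Sep 11, sell 361: 361/724 × $6,054.00 → $3,018.63
Ending inventory (cost pool remaining) = $3,035.37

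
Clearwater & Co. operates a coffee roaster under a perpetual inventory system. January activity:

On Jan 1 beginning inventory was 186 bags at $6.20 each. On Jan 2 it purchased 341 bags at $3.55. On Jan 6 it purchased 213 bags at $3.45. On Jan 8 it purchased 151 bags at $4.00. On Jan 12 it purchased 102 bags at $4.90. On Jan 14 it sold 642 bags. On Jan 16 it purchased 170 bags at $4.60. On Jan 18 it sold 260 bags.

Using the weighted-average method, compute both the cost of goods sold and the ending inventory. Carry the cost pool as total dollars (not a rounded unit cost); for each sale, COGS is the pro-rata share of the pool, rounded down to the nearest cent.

After Jan 1: 186 on hand, pool $1,153.20 (≈ $6.2000 each)
After Jan 2: 527 on hand, pool $2,363.75 (≈ $4.4853 each)
After Jan 6: 740 on hand, pool $3,098.60 (≈ $4.1873 each)
After Jan 8: 891 on hand, pool $3,702.60 (≈ $4.1556 each)
After Jan 12: 993 on hand, pool $4,202.40 (≈ $4.2320 each)
Jan 14, sell 642: 642/993 × $4,202.40 → $2,716.95
After Jan 16: 521 on hand, pool $2,267.45 (≈ $4.3521 each)
Jan 18, sell 260: 260/521 × $2,267.45 → $1,131.54
Total COGS = $2,716.95 + $1,131.54 = $3,848.49
Ending inventory (cost pool remaining) = $1,135.91

COGS = $3,848.49; ending inventory = $1,135.91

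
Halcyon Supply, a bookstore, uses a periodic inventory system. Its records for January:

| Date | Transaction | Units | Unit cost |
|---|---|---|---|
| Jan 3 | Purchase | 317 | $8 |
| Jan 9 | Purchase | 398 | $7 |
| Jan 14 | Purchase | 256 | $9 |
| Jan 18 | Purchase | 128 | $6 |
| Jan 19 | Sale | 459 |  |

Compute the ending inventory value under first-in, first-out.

Jan 19, 459 sold [FIFO — oldest first]: 317 @ $8 + 142 @ $7 = $3,530
Ending inventory: 256 @ $7 + 256 @ $9 + 128 @ $6 = $4,864

Ending inventory = $4,864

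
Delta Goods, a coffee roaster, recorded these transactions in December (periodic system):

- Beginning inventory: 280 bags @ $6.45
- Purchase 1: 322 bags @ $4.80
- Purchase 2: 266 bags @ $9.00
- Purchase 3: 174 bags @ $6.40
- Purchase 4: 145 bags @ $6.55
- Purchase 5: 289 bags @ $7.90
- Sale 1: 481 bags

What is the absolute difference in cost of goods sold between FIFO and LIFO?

FIFO COGS: 280 @ $6.45 + 201 @ $4.80 = $2,770.80
LIFO COGS: 289 @ $7.90 + 145 @ $6.55 + 47 @ $6.40 = $3,533.65
Difference = |$2,770.80 − $3,533.65| = $762.85

$762.85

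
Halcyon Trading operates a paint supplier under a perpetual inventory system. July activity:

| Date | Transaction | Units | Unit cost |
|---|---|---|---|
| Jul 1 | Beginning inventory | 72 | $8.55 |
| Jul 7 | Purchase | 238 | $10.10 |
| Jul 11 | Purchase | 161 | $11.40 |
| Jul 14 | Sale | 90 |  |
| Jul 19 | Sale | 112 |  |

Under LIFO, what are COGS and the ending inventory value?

COGS = $2,249.50; ending inventory = $2,605.30

Jul 14, 90 sold [LIFO — newest first]: 90 @ $11.40 = $1,026.00
Jul 19, 112 sold [LIFO — newest first]: 71 @ $11.40 + 41 @ $10.10 = $1,223.50
Total COGS = $1,026.00 + $1,223.50 = $2,249.50
Ending inventory: 72 @ $8.55 + 197 @ $10.10 = $2,605.30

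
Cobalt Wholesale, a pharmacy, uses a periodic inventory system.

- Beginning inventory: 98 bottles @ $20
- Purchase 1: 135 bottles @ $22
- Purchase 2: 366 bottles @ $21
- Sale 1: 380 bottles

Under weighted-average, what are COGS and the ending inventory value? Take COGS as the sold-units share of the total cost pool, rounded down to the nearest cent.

COGS = $8,003.47; ending inventory = $4,612.53

Sale 1, sell 380: 380/599 × $12,616.00 → $8,003.47
Ending inventory (cost pool remaining) = $4,612.53
Check: goods available $12,616.00 = COGS $8,003.47 + ending $4,612.53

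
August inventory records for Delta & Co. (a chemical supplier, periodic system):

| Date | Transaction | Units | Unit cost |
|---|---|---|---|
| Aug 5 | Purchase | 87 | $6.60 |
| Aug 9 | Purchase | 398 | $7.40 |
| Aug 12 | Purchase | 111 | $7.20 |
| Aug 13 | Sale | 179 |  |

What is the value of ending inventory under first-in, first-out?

Aug 13, 179 sold [FIFO — oldest first]: 87 @ $6.60 + 92 @ $7.40 = $1,255.00
Ending inventory: 306 @ $7.40 + 111 @ $7.20 = $3,063.60

Ending inventory = $3,063.60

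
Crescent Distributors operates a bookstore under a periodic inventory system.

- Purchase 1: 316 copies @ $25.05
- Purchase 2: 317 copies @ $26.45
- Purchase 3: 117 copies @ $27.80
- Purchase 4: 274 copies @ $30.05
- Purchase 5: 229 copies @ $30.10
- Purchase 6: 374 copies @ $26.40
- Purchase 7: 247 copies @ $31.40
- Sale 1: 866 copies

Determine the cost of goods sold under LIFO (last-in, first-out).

Sale 1 (866) [LIFO — newest first]: 247 @ $31.40 + 374 @ $26.40 + 229 @ $30.10 + 16 @ $30.05 = $25,003.10
Ending inventory: 316 @ $25.05 + 317 @ $26.45 + 117 @ $27.80 + 258 @ $30.05 = $27,305.95

COGS = $25,003.10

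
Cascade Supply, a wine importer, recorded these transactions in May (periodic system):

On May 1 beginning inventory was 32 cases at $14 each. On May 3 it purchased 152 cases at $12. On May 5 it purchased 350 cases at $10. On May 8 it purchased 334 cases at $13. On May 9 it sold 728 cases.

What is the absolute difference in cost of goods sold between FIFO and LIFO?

$76

FIFO COGS: 32 @ $14 + 152 @ $12 + 350 @ $10 + 194 @ $13 = $8,294
LIFO COGS: 334 @ $13 + 350 @ $10 + 44 @ $12 = $8,370
Difference = |$8,294 − $8,370| = $76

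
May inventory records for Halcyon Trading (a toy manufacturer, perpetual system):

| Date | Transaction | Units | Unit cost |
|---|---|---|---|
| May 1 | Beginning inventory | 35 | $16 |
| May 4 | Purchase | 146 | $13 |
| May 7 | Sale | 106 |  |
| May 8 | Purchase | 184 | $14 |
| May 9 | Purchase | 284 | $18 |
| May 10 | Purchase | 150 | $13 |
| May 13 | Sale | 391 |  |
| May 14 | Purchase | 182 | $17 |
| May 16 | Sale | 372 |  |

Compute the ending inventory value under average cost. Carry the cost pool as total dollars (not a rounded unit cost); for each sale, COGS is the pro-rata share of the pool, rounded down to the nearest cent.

Ending inventory = $1,790.61

After May 1: 35 on hand, pool $560.00 (≈ $16.0000 each)
After May 4: 181 on hand, pool $2,458.00 (≈ $13.5801 each)
May 7, sell 106: 106/181 × $2,458.00 → $1,439.49
After May 8: 259 on hand, pool $3,594.51 (≈ $13.8784 each)
After May 9: 543 on hand, pool $8,706.51 (≈ $16.0341 each)
After May 10: 693 on hand, pool $10,656.51 (≈ $15.3774 each)
May 13, sell 391: 391/693 × $10,656.51 → $6,012.54
After May 14: 484 on hand, pool $7,737.97 (≈ $15.9875 each)
May 16, sell 372: 372/484 × $7,737.97 → $5,947.36
Total COGS = $1,439.49 + $6,012.54 + $5,947.36 = $13,399.39
Ending inventory (cost pool remaining) = $1,790.61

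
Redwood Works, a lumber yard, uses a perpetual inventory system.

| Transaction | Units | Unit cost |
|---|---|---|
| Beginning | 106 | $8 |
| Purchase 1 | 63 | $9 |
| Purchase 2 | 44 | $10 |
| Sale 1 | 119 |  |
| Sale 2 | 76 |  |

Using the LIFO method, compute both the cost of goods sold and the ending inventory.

COGS = $1,711; ending inventory = $144

Sale 1 (119) [LIFO — newest first]: 44 @ $10 + 63 @ $9 + 12 @ $8 = $1,103
Sale 2 (76) [LIFO — newest first]: 76 @ $8 = $608
Total COGS = $1,103 + $608 = $1,711
Ending inventory: 18 @ $8 = $144
Check: goods available $1,855 = COGS $1,711 + ending $144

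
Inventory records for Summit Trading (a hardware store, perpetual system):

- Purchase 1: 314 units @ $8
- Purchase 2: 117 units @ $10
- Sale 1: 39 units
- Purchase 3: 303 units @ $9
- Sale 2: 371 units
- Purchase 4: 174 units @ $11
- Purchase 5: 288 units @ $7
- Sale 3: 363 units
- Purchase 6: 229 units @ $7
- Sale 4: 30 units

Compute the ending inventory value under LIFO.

Ending inventory = $5,094

Sale 1 (39) [LIFO — newest first]: 39 @ $10 = $390
Sale 2 (371) [LIFO — newest first]: 303 @ $9 + 68 @ $10 = $3,407
Sale 3 (363) [LIFO — newest first]: 288 @ $7 + 75 @ $11 = $2,841
Sale 4 (30) [LIFO — newest first]: 30 @ $7 = $210
Total COGS = $390 + $3,407 + $2,841 + $210 = $6,848
Ending inventory: 314 @ $8 + 10 @ $10 + 99 @ $11 + 199 @ $7 = $5,094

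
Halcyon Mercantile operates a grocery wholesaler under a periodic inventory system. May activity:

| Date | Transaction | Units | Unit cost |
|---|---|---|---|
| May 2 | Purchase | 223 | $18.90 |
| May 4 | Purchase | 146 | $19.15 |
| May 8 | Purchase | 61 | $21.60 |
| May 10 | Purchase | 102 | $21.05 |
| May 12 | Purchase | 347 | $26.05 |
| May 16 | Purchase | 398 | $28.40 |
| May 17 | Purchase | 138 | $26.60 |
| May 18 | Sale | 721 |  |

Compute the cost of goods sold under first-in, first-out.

COGS = $15,398.75

May 18, 721 sold [FIFO — oldest first]: 223 @ $18.90 + 146 @ $19.15 + 61 @ $21.60 + 102 @ $21.05 + 189 @ $26.05 = $15,398.75
Ending inventory: 158 @ $26.05 + 398 @ $28.40 + 138 @ $26.60 = $19,089.90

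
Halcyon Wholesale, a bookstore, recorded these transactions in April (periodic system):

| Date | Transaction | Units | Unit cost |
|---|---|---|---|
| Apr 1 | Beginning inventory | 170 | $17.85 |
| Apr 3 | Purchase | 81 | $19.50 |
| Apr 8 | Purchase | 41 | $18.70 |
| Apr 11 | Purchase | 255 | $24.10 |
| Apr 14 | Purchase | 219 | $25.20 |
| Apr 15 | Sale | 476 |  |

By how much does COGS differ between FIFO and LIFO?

$1,886.60

FIFO COGS: 170 @ $17.85 + 81 @ $19.50 + 41 @ $18.70 + 184 @ $24.10 = $9,815.10
LIFO COGS: 219 @ $25.20 + 255 @ $24.10 + 2 @ $18.70 = $11,701.70
Difference = |$9,815.10 − $11,701.70| = $1,886.60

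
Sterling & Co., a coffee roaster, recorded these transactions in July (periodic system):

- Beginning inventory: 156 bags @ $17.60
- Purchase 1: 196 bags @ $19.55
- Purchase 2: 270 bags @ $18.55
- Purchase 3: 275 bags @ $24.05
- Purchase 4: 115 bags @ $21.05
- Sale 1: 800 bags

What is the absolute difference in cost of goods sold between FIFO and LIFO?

$913.20

FIFO COGS: 156 @ $17.60 + 196 @ $19.55 + 270 @ $18.55 + 178 @ $24.05 = $15,866.80
LIFO COGS: 115 @ $21.05 + 275 @ $24.05 + 270 @ $18.55 + 140 @ $19.55 = $16,780.00
Difference = |$15,866.80 − $16,780.00| = $913.20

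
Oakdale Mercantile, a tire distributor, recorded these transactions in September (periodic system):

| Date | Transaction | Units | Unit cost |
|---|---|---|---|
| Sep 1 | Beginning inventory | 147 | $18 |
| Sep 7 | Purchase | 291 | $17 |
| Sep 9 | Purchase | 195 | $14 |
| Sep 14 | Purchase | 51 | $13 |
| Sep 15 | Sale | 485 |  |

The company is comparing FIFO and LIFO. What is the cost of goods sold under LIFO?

FIFO COGS: 147 @ $18 + 291 @ $17 + 47 @ $14 = $8,251
LIFO COGS: 51 @ $13 + 195 @ $14 + 239 @ $17 = $7,456

COGS = $7,456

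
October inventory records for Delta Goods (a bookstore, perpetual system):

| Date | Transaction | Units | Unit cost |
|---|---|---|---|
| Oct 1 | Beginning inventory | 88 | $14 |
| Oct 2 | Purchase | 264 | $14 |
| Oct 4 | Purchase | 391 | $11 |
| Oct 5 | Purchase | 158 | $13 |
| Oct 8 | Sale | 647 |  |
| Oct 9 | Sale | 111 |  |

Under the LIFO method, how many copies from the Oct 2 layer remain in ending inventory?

Oct 8, 647 sold [LIFO — newest first]: 158 @ $13 + 391 @ $11 + 98 @ $14 = $7,727
Oct 9, 111 sold [LIFO — newest first]: 111 @ $14 = $1,554
Total COGS = $7,727 + $1,554 = $9,281
Ending inventory: 88 @ $14 + 55 @ $14 = $2,002

55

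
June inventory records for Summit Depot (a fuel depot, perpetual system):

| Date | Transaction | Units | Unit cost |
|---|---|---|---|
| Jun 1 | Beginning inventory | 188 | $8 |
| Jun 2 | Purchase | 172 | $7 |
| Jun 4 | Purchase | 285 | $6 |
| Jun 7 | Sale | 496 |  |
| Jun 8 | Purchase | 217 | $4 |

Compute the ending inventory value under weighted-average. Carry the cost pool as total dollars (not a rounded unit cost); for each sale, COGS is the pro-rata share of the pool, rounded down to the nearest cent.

Ending inventory = $1,888.60

After Jun 1: 188 on hand, pool $1,504.00 (≈ $8.0000 each)
After Jun 2: 360 on hand, pool $2,708.00 (≈ $7.5222 each)
After Jun 4: 645 on hand, pool $4,418.00 (≈ $6.8496 each)
Jun 7, sell 496: 496/645 × $4,418.00 → $3,397.40
After Jun 8: 366 on hand, pool $1,888.60 (≈ $5.1601 each)
Ending inventory (cost pool remaining) = $1,888.60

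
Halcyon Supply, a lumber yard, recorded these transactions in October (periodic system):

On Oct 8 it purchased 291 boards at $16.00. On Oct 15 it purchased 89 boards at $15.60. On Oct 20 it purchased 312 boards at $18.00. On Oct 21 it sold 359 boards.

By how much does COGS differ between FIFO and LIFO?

FIFO COGS: 291 @ $16.00 + 68 @ $15.60 = $5,716.80
LIFO COGS: 312 @ $18.00 + 47 @ $15.60 = $6,349.20
Difference = |$5,716.80 − $6,349.20| = $632.40

$632.40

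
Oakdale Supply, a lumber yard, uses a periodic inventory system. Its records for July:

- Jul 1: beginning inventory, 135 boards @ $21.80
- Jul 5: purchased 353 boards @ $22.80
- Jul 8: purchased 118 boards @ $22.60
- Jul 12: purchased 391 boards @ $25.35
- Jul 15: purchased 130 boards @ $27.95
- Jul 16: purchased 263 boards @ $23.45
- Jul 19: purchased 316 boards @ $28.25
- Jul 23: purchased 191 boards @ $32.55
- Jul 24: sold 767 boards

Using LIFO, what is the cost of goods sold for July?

Jul 24, 767 sold [LIFO — newest first]: 191 @ $32.55 + 316 @ $28.25 + 260 @ $23.45 = $21,241.05
Ending inventory: 135 @ $21.80 + 353 @ $22.80 + 118 @ $22.60 + 391 @ $25.35 + 130 @ $27.95 + 3 @ $23.45 = $27,273.90
Check: goods available $48,514.95 = COGS $21,241.05 + ending $27,273.90

COGS = $21,241.05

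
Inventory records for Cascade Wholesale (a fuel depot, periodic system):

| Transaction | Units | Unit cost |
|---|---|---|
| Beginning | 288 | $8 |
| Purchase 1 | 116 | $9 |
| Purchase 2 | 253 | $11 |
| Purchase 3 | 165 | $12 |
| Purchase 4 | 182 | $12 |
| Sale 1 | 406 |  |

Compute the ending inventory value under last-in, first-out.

Sale 1 (406) [LIFO — newest first]: 182 @ $12 + 165 @ $12 + 59 @ $11 = $4,813
Ending inventory: 288 @ $8 + 116 @ $9 + 194 @ $11 = $5,482
Check: goods available $10,295 = COGS $4,813 + ending $5,482

Ending inventory = $5,482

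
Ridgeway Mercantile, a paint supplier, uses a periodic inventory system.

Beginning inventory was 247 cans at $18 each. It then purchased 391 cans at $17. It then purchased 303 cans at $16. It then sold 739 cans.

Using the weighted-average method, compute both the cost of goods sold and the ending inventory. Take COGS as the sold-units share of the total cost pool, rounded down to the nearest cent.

COGS = $12,519.02; ending inventory = $3,421.98

Sale 1, sell 739: 739/941 × $15,941.00 → $12,519.02
Ending inventory (cost pool remaining) = $3,421.98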